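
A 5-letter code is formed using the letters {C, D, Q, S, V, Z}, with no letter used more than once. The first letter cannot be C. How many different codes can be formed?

The first letter has 6−1 = 5 choices (anything except C).
The remaining 4 letters are filled from the other 5 symbols without repetition: 5 × 4 × 3 × 2 = 120.
Total: 5 × 120 = 600.

600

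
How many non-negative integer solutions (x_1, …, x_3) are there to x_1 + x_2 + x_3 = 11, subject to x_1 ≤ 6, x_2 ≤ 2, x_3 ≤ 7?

By stars and bars, unrestricted non-negative solutions to x_1+…+x_3 = 11 number C(11+2,2) = 78.
Subtract solutions that violate a single cap (substitute x_i' = x_i − (cap_i+1)): x_1 ≥ 7 gives C(6,2) = 15; x_2 ≥ 3 gives C(10,2) = 45; x_3 ≥ 8 gives C(5,2) = 10. Together 70.
Add back pairs where two caps are both exceeded: 3 + 0 + 1 = 4.
By inclusion–exclusion the count is 78 − 70 + 4 = 12.

12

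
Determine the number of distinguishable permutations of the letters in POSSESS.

The 7 letters of POSSESS have repeats: S appearing 4 times.
So there are 7! / (4!) = 210 distinguishable arrangements.

210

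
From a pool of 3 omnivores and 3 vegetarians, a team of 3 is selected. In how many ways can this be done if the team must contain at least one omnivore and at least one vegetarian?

Unrestricted: C(6,3) = 20 ways to pick any 3 of the 6.
Subtract selections that omit an entire group: no omnivores → C(3,3) = 1; no vegetarians → C(3,3) = 1.
Both groups omitted at once is impossible, so 20 − 2 = 18.

18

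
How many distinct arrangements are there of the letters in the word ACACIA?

60

ACACIA has 6 letters with A appearing 3 times and C appearing twice.
The number of distinct arrangements is 6!/(3!·2!) = 720/12 = 60.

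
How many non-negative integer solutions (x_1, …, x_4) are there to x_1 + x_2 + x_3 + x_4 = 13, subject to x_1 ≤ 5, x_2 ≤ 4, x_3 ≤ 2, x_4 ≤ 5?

By stars and bars, unrestricted non-negative solutions to x_1+…+x_4 = 13 number C(13+3,3) = 560.
Subtract solutions that violate a single cap (substitute x_i' = x_i − (cap_i+1)): x_1 ≥ 6 gives C(10,3) = 120; x_2 ≥ 5 gives C(11,3) = 165; x_3 ≥ 3 gives C(13,3) = 286; x_4 ≥ 6 gives C(10,3) = 120. Together 691.
Add back pairs where two caps are both exceeded: 10 + 35 + 4 + 56 + 10 + 35 = 150.
By inclusion–exclusion the count is 560 − 691 + 150 = 19.

19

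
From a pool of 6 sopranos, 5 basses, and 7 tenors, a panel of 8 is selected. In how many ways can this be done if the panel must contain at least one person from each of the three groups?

Unrestricted: C(18,8) = 43758 ways to pick any 8 of the 18.
Selections missing a whole group: no sopranos → C(12,8) = 495; no basses → C(13,8) = 1287; no tenors → C(11,8) = 165.
Add back selections omitting two groups (i.e. drawn from a single group): C(6,8) + C(5,8) + C(7,8) = 0.
By inclusion–exclusion: 43758 − 1947 + 0 = 41811.

41811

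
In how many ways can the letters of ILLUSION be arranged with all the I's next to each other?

2520

Treat the 2 copies of I as a single block. The multiset to arrange is then {II, L, L, N, O, S, U}, 7 items in all.
That gives (7)!/(2!) = 2520 arrangements.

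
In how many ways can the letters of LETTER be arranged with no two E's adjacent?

120

Total arrangements of LETTER: 6!/(2!·2!) = 180.
If the two E's are adjacent, glue them into one block, leaving 5 items to arrange: (5)!/(2!) = 60 ways.
Hence 180 − 60 = 120.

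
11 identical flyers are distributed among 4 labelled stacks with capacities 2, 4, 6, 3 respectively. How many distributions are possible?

30

By stars and bars, unrestricted non-negative solutions to x_1+…+x_4 = 11 number C(11+3,3) = 364.
Subtract solutions that violate a single cap (substitute x_i' = x_i − (cap_i+1)): x_1 ≥ 3 gives C(11,3) = 165; x_2 ≥ 5 gives C(9,3) = 84; x_3 ≥ 7 gives C(7,3) = 35; x_4 ≥ 4 gives C(10,3) = 120. Together 404.
Add back pairs where two caps are both exceeded: 20 + 4 + 35 + 0 + 10 + 1 = 70.
By inclusion–exclusion the count is 364 − 404 + 70 = 30.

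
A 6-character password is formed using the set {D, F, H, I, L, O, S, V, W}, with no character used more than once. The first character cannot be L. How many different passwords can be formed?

The first character has 9−1 = 8 choices (anything except L).
The remaining 5 characters are filled from the other 8 symbols without repetition: 8 × 7 × 6 × 5 × 4 = 6720.
Total: 8 × 6720 = 53760.

53760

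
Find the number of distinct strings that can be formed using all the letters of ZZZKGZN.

210

The 7 letters of ZZZKGZN have repeats: Z appearing 4 times.
The number of distinct arrangements is 7!/(4!) = 5040/24 = 210.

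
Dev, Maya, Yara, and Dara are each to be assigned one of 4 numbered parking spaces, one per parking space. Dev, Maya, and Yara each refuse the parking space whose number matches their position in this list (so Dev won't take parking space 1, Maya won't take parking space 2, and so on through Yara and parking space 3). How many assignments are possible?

11

Let Aᵢ (for i ∈ {1, 2, 3}) be the placements that put person i in their forbidden parking space. Any j of these fix j positions, leaving (4−j)! ways to fill the rest, and there are C(3,j) ways to pick which j.
By inclusion–exclusion, the number of valid placements is Σ_{j=0}^{3} (−1)^j C(3,j)·(4−j)!.
Computing: 24 − 18 + 6 − 1 = 11.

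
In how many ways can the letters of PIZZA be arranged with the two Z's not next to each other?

36

Total arrangements of PIZZA: 5!/(2!) = 60.
If the two Z's are adjacent, glue them into one block, leaving 4 items to arrange: (4)! = 24 ways.
Hence 60 − 24 = 36.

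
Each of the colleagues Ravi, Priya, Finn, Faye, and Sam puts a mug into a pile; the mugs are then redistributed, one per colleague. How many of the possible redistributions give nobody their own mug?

44

Let Aᵢ be the assignments in which colleague i gets their own mug. We want the size of the complement of A₁∪…∪A_5.
By inclusion–exclusion this is Σ_{j=0}^{5} (−1)^j C(5,j)·(5−j)!.
Computing: 120 − 120 + 60 − 20 + 5 − 1 = 44.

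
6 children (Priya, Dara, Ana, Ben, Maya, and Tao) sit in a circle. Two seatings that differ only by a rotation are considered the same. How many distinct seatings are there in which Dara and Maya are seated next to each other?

Glue Dara and Maya into a block (2 internal orders). Seating 5 units around a circle gives (4)! arrangements.
So 2 × (4)! = 2 × 24 = 48.

48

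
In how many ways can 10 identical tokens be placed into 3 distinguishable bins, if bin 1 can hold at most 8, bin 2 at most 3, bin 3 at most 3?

Without the upper bounds there are C(12,2) = 66 ways to split 10 among 3 bins.
Subtract solutions that violate a single cap (substitute x_i' = x_i − (cap_i+1)): x_1 ≥ 9 gives C(3,2) = 3; x_2 ≥ 4 gives C(8,2) = 28; x_3 ≥ 4 gives C(8,2) = 28. Together 59.
Add back pairs where two caps are both exceeded: 0 + 0 + 6 = 6.
By inclusion–exclusion the count is 66 − 59 + 6 = 13.

13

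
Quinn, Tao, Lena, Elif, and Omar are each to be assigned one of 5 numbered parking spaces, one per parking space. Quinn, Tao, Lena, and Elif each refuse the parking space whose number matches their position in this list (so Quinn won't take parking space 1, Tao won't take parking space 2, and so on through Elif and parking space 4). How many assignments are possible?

53

Let Aᵢ (for 1 ≤ i ≤ 4) be the placements that put person i in their forbidden parking space. Any j of these fix j positions, leaving (5−j)! ways to fill the rest, and there are C(4,j) ways to pick which j.
By inclusion–exclusion, the number of valid placements is Σ_{j=0}^{4} (−1)^j C(4,j)·(5−j)!.
Computing: 120 − 96 + 36 − 8 + 1 = 53.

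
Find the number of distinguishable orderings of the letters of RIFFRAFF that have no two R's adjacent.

630

There are 8!/(4!·2!) = 840 arrangements of RIFFRAFF in total.
If the two R's are adjacent, glue them into one block, leaving 7 items to arrange: (7)!/(4!) = 210 ways.
Subtracting, 840 − 210 = 630 arrangements keep the R's apart.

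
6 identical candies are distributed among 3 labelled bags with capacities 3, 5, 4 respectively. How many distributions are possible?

18

Ignoring the caps, the number of non-negative solutions to x_1+…+x_3 = 6 is C(8,2) = 28.
Subtract solutions that violate a single cap (substitute x_i' = x_i − (cap_i+1)): x_1 ≥ 4 gives C(4,2) = 6; x_2 ≥ 6 gives C(2,2) = 1; x_3 ≥ 5 gives C(3,2) = 3. Together 10.
No two caps can be exceeded simultaneously, so the pair terms are all 0.
By inclusion–exclusion the count is 28 − 10 + 0 = 18.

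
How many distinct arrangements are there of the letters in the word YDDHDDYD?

168

The 8 letters of YDDHDDYD have repeats: D appearing 5 times and Y appearing twice.
The number of distinct arrangements is 8!/(5!·2!) = 40320/240 = 168.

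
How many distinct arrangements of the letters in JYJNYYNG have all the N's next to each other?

420

Treat the 2 copies of N as a single block. The multiset to arrange is then {NN, G, J, J, Y, Y, Y}, 7 items in all.
That gives (7)!/(3!·2!) = 420 arrangements.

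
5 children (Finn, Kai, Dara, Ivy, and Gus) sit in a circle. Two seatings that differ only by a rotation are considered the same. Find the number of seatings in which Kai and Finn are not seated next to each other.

Without the restriction there are (4)! = 24 seatings.
Those with Kai next to Finn: fuse the pair into one unit and seat 4 units around a circle — 2·(3)! = 12.
Subtracting, 24 − 12 = 12.

12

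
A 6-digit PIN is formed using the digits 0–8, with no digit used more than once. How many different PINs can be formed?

Choose and order 6 of the 9 symbols: the first digit has 9 options, the next 8, and so on down to 4.
That product is 9 × 8 × 7 × 6 × 5 × 4 = 60480.

60480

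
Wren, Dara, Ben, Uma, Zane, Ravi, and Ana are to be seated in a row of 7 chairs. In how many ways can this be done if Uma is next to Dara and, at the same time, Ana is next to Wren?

480

Treat {Uma,Dara} as one block (2 orders) and {Ana,Wren} as another (2 orders).
That leaves 5 units to arrange: 2 × 2 × 5! = 4 × 120 = 480.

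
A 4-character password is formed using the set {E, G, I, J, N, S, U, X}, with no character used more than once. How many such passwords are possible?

1680

This is a permutation of 4 out of 8: P(8,4) = 8!/4!.
That product is 8 × 7 × 6 × 5 = 1680.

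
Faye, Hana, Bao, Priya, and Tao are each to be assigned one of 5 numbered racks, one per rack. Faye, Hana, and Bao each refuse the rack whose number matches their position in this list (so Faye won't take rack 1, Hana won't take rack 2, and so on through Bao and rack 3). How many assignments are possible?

64

Let Aᵢ (for i ∈ {1, 2, 3}) be the placements that put person i in their forbidden rack. Any j of these fix j positions, leaving (5−j)! ways to fill the rest, and there are C(3,j) ways to pick which j.
By inclusion–exclusion, the number of valid placements is Σ_{j=0}^{3} (−1)^j C(3,j)·(5−j)!.
Computing: 120 − 72 + 18 − 2 = 64.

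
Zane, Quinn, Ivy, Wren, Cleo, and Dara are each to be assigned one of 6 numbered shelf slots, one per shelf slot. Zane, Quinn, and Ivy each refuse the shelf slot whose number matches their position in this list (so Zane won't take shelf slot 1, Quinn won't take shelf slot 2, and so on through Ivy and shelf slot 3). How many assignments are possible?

426

Let Aᵢ (for i ∈ {1, 2, 3}) be the placements that put person i in their forbidden shelf slot. Any j of these fix j positions, leaving (6−j)! ways to fill the rest, and there are C(3,j) ways to pick which j.
By inclusion–exclusion, the number of valid placements is Σ_{j=0}^{3} (−1)^j C(3,j)·(6−j)!.
Computing: 720 − 360 + 72 − 6 = 426.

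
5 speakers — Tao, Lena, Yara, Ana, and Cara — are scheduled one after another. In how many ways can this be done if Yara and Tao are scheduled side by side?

48

Glue Yara and Tao into one block (2 internal orders), leaving 4 units to arrange in a row.
So the count is 2·(4)! = 48.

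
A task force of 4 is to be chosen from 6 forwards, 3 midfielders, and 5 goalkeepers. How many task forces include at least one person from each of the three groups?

495

Total 4-person selections from all 14: C(14,4) = 1001.
Selections missing a whole group: no forwards → C(8,4) = 70; no midfielders → C(11,4) = 330; no goalkeepers → C(9,4) = 126.
Add back selections omitting two groups (i.e. drawn from a single group): C(6,4) + C(3,4) + C(5,4) = 20.
By inclusion–exclusion: 1001 − 526 + 20 = 495.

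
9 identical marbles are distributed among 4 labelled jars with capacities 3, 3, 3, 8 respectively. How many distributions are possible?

63

Without the upper bounds there are C(12,3) = 220 ways to split 9 among 4 jars.
Subtract solutions that violate a single cap (substitute x_i' = x_i − (cap_i+1)): x_1 ≥ 4 gives C(8,3) = 56; x_2 ≥ 4 gives C(8,3) = 56; x_3 ≥ 4 gives C(8,3) = 56; x_4 ≥ 9 gives C(3,3) = 1. Together 169.
Add back pairs where two caps are both exceeded: 4 + 4 + 0 + 4 + 0 + 0 = 12.
By inclusion–exclusion the count is 220 − 169 + 12 = 63.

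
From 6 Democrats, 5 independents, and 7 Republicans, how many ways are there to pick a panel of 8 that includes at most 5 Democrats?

Split by how many Democrats are chosen (0 through 5).
Sum: C(6,0)·C(12,8) + C(6,1)·C(12,7) + C(6,2)·C(12,6) + C(6,3)·C(12,5) + C(6,4)·C(12,4) + C(6,5)·C(12,3) = 495 + 4752 + 13860 + 15840 + 7425 + 1320 = 43692.

43692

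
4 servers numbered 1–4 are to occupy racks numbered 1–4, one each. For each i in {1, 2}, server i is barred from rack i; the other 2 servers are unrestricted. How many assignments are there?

Let Aᵢ (for i ∈ {1, 2}) be the placements that put server i in its forbidden rack. Any j of these fix j positions, leaving (4−j)! ways to fill the rest, and there are C(2,j) ways to pick which j.
By inclusion–exclusion, the number of valid placements is Σ_{j=0}^{2} (−1)^j C(2,j)·(4−j)!.
Computing: 24 − 12 + 2 = 14.

14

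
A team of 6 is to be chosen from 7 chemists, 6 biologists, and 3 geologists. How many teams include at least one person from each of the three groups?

Total 6-person selections from all 16: C(16,6) = 8008.
Selections missing a whole group: no chemists → C(9,6) = 84; no biologists → C(10,6) = 210; no geologists → C(13,6) = 1716.
Add back selections omitting two groups (i.e. drawn from a single group): C(7,6) + C(6,6) + C(3,6) = 8.
By inclusion–exclusion: 8008 − 2010 + 8 = 6006.

6006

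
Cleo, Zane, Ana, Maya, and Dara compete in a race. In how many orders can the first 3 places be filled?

There are 5 choices for 1st place, 4 for 2nd, and 3 for 3rd.
That gives 5 × 4 × 3 = 60.

60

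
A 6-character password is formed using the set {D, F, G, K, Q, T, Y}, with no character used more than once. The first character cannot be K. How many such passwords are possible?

4320

The first character has 7−1 = 6 choices (anything except K).
The remaining 5 characters are filled from the other 6 symbols without repetition: 6 × 5 × 4 × 3 × 2 = 720.
Total: 6 × 720 = 4320.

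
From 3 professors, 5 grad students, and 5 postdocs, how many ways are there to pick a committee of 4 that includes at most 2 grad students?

630

Split by how many grad students are chosen (0 through 2).
Sum: C(5,0)·C(8,4) + C(5,1)·C(8,3) + C(5,2)·C(8,2) = 70 + 280 + 280 = 630.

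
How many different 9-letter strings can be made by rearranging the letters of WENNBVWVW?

15120

The 9 letters of WENNBVWVW have repeats: N appearing twice, V appearing twice, and W appearing 3 times.
Dividing 9! = 362880 by 3!·2!·2! = 24 for the repeated letters gives 15120.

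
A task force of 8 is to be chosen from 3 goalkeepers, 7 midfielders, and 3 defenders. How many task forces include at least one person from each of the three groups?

Unrestricted: C(13,8) = 1287 ways to pick any 8 of the 13.
Selections missing a whole group: no goalkeepers → C(10,8) = 45; no midfielders → C(6,8) = 0; no defenders → C(10,8) = 45.
Add back selections omitting two groups (i.e. drawn from a single group): C(3,8) + C(7,8) + C(3,8) = 0.
By inclusion–exclusion: 1287 − 90 + 0 = 1197.

1197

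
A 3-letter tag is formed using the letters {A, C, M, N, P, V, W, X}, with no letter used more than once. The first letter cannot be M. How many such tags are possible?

The first letter has 8−1 = 7 choices (anything except M).
The remaining 2 letters are filled from the other 7 symbols without repetition: 7 × 6 = 42.
Total: 7 × 42 = 294.

294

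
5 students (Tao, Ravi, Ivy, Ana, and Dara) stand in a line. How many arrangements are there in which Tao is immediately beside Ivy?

48

Place the 3 others and the Tao-Ivy pair as 4 objects in a line; the pair has 2 internal arrangements.
So the count is 2·(4)! = 48.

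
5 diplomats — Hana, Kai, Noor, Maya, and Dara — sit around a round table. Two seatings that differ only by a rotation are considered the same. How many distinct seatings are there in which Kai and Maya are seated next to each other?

12

Treat {Kai, Maya} as one unit (2 internal orders) and seat the resulting 4 units around the table: (3)! circular arrangements.
So 2 × (3)! = 2 × 6 = 12.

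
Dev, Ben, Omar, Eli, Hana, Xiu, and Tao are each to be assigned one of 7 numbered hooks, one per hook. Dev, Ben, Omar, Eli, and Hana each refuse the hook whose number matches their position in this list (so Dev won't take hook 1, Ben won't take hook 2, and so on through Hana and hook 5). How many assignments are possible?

2428

Let Aᵢ (for 1 ≤ i ≤ 5) be the placements that put person i in their forbidden hook. Any j of these fix j positions, leaving (7−j)! ways to fill the rest, and there are C(5,j) ways to pick which j.
By inclusion–exclusion, the number of valid placements is Σ_{j=0}^{5} (−1)^j C(5,j)·(7−j)!.
Computing: 5040 − 3600 + 1200 − 240 + 30 − 2 = 2428.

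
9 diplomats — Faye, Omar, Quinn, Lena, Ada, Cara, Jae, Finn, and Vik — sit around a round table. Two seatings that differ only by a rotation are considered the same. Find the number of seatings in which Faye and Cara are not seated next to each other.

30240

All circular seatings of 9 people number (8)! = 40320.
Those with Faye next to Cara: fuse the pair into one unit and seat 8 units around a circle — 2·(7)! = 10080.
Subtracting, 40320 − 10080 = 30240.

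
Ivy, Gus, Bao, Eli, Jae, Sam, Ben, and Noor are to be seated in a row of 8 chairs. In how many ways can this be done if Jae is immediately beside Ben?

Treat {Jae, Ben} as a single unit. There are 7 units to order, and the pair itself can be ordered 2 ways.
That gives 2 × 7! = 2 × 5040 = 10080.

10080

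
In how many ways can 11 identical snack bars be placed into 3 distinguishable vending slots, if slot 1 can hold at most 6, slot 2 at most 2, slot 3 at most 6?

Without the upper bounds there are C(13,2) = 78 ways to split 11 among 3 vending slots.
Subtract solutions that violate a single cap (substitute x_i' = x_i − (cap_i+1)): x_1 ≥ 7 gives C(6,2) = 15; x_2 ≥ 3 gives C(10,2) = 45; x_3 ≥ 7 gives C(6,2) = 15. Together 75.
Add back pairs where two caps are both exceeded: 3 + 0 + 3 = 6.
By inclusion–exclusion the count is 78 − 75 + 6 = 9.

9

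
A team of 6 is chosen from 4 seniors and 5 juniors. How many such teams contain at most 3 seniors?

74

Split by how many seniors are chosen (0 through 3).
Sum: C(4,0)·C(5,6) + C(4,1)·C(5,5) + C(4,2)·C(5,4) + C(4,3)·C(5,3) = 0 + 4 + 30 + 40 = 74.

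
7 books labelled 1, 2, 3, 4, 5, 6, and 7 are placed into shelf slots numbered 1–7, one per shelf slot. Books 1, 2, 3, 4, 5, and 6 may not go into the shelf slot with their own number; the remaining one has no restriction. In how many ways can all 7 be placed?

2119

Let Aᵢ (for 1 ≤ i ≤ 6) be the placements that put book i in its forbidden shelf slot. Any j of these fix j positions, leaving (7−j)! ways to fill the rest, and there are C(6,j) ways to pick which j.
By inclusion–exclusion, the number of valid placements is Σ_{j=0}^{6} (−1)^j C(6,j)·(7−j)!.
Computing: 5040 − 4320 + 1800 − 480 + 90 − 12 + 1 = 2119.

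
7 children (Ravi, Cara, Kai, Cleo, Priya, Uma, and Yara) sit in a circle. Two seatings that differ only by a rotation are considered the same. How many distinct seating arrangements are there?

Around a circle, 7 distinct people have 7!/7 = (6)! = 720 rotationally distinct seatings.

720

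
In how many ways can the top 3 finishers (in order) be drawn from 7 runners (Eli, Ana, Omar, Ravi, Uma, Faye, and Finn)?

210

This is an ordered selection of 3 from 7: P(7,3).
That gives 7 × 6 × 5 = 210.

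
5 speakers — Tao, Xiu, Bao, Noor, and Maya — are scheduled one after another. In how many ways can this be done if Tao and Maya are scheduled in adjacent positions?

Treat {Tao, Maya} as a single unit. There are 4 units to order, and the pair itself can be ordered 2 ways.
That gives 2 × 4! = 2 × 24 = 48.

48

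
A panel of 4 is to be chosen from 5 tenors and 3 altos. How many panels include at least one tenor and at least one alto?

Unrestricted: C(8,4) = 70 ways to pick any 4 of the 8.
Selections missing a whole group: no tenors → C(3,4) = 0; no altos → C(5,4) = 5.
Both groups omitted at once is impossible, so 70 − 5 = 65.

65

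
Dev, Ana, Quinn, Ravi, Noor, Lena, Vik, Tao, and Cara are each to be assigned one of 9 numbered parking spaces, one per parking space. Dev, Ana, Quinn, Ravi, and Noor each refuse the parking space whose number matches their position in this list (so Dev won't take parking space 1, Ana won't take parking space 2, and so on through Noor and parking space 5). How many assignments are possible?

205056

Let Aᵢ (for 1 ≤ i ≤ 5) be the placements that put person i in their forbidden parking space. Any j of these fix j positions, leaving (9−j)! ways to fill the rest, and there are C(5,j) ways to pick which j.
By inclusion–exclusion, the number of valid placements is Σ_{j=0}^{5} (−1)^j C(5,j)·(9−j)!.
Computing: 362880 − 201600 + 50400 − 7200 + 600 − 24 = 205056.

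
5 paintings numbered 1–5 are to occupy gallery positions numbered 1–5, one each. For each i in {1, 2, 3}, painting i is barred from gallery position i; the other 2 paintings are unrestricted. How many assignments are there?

64

Let Aᵢ (for i ∈ {1, 2, 3}) be the placements that put painting i in its forbidden gallery position. Any j of these fix j positions, leaving (5−j)! ways to fill the rest, and there are C(3,j) ways to pick which j.
By inclusion–exclusion, the number of valid placements is Σ_{j=0}^{3} (−1)^j C(3,j)·(5−j)!.
Computing: 120 − 72 + 18 − 2 = 64.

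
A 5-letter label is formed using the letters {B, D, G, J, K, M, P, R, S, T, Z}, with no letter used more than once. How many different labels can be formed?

55440

Choose and order 5 of the 11 symbols: the first letter has 11 options, the next 10, and so on down to 7.
That product is 11 × 10 × 9 × 8 × 7 = 55440.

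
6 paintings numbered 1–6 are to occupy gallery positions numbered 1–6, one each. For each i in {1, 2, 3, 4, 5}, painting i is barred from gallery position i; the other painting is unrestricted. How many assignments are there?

309

Let Aᵢ (for 1 ≤ i ≤ 5) be the placements that put painting i in its forbidden gallery position. Any j of these fix j positions, leaving (6−j)! ways to fill the rest, and there are C(5,j) ways to pick which j.
By inclusion–exclusion, the number of valid placements is Σ_{j=0}^{5} (−1)^j C(5,j)·(6−j)!.
Computing: 720 − 600 + 240 − 60 + 10 − 1 = 309.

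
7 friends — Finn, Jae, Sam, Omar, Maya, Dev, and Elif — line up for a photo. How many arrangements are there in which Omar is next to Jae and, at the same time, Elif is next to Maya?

Treat {Omar,Jae} as one block (2 orders) and {Elif,Maya} as another (2 orders).
That leaves 5 units to arrange: 2 × 2 × 5! = 4 × 120 = 480.

480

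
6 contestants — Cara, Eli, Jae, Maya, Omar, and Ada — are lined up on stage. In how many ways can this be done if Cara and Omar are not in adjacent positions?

480

There are 6! = 720 arrangements in all. If Cara and Omar are adjacent, merging them into one block gives 2·(5)! = 240 arrangements.
So 720 − 240 = 480 arrangements keep them apart.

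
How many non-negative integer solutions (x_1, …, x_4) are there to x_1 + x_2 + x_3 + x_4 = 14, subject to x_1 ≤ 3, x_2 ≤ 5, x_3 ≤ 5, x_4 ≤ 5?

Ignoring the caps, the number of non-negative solutions to x_1+…+x_4 = 14 is C(17,3) = 680.
Subtract solutions that violate a single cap (substitute x_i' = x_i − (cap_i+1)): x_1 ≥ 4 gives C(13,3) = 286; x_2 ≥ 6 gives C(11,3) = 165; x_3 ≥ 6 gives C(11,3) = 165; x_4 ≥ 6 gives C(11,3) = 165. Together 781.
Add back pairs where two caps are both exceeded: 35 + 35 + 35 + 10 + 10 + 10 = 135.
By inclusion–exclusion the count is 680 − 781 + 135 = 34.

34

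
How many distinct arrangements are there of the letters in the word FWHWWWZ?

210

The 7 letters of FWHWWWZ have repeats: W appearing 4 times.
Dividing 7! = 5040 by 4! = 24 for the repeated letters gives 210.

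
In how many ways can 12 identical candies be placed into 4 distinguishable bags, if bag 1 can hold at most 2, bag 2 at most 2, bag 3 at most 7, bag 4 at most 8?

Ignoring the caps, the number of non-negative solutions to x_1+…+x_4 = 12 is C(15,3) = 455.
Subtract solutions that violate a single cap (substitute x_i' = x_i − (cap_i+1)): x_1 ≥ 3 gives C(12,3) = 220; x_2 ≥ 3 gives C(12,3) = 220; x_3 ≥ 8 gives C(7,3) = 35; x_4 ≥ 9 gives C(6,3) = 20. Together 495.
Add back pairs where two caps are both exceeded: 84 + 4 + 1 + 4 + 1 + 0 = 94.
By inclusion–exclusion the count is 455 − 495 + 94 = 54.

54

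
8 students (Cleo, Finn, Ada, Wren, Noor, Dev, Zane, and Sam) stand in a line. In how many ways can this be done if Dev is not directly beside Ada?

There are 8! = 40320 arrangements in all. If Dev and Ada are adjacent, merging them into one block gives 2·(7)! = 10080 arrangements.
Complementary counting: 40320 − 10080 = 30240.

30240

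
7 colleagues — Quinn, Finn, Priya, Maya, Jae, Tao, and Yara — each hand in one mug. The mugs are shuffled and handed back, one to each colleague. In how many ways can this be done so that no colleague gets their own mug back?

Count assignments avoiding every fixed point. For any j of the 7 colleagues fixed to their own mug, the other 7−j can be arranged in (7−j)! ways.
By inclusion–exclusion this is Σ_{j=0}^{7} (−1)^j C(7,j)·(7−j)!.
Computing: 5040 − 5040 + 2520 − 840 + 210 − 42 + 7 − 1 = 1854.

1854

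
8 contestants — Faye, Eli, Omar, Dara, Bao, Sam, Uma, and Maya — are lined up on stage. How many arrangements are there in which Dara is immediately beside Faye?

10080

Treat {Dara, Faye} as a single unit. There are 7 units to order, and the pair itself can be ordered 2 ways.
So the count is 2·(7)! = 10080.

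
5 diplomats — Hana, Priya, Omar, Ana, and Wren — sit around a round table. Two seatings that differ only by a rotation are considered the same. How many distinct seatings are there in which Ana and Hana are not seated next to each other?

12

All circular seatings of 5 people number (4)! = 24.
Those with Ana next to Hana: fuse the pair into one unit and seat 4 units around a circle — 2·(3)! = 12.
Subtracting, 24 − 12 = 12.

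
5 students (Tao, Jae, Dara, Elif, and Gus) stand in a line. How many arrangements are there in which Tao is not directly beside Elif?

Of the 5! = 120 arrangements, those with Tao and Elif adjacent number 2 × 4! = 48 (treat the pair as a block with 2 internal orders).
So 120 − 48 = 72 arrangements keep them apart.

72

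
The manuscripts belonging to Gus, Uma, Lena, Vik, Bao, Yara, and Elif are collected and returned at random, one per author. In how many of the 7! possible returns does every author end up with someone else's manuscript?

Let Aᵢ be the assignments in which author i gets their own manuscript. We want the size of the complement of A₁∪…∪A_7.
By inclusion–exclusion this is Σ_{j=0}^{7} (−1)^j C(7,j)·(7−j)!.
Computing: 5040 − 5040 + 2520 − 840 + 210 − 42 + 7 − 1 = 1854.

1854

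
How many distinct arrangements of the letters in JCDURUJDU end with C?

1680

Fix C in the last position and arrange the remaining 8 letters.
Those 8 letters have D appearing twice, J appearing twice, and U appearing 3 times, giving (8)!/(3!·2!·2!) = 1680.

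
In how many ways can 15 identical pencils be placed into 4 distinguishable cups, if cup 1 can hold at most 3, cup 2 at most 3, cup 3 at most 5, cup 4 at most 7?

20

Ignoring the caps, the number of non-negative solutions to x_1+…+x_4 = 15 is C(18,3) = 816.
Subtract solutions that violate a single cap (substitute x_i' = x_i − (cap_i+1)): x_1 ≥ 4 gives C(14,3) = 364; x_2 ≥ 4 gives C(14,3) = 364; x_3 ≥ 6 gives C(12,3) = 220; x_4 ≥ 8 gives C(10,3) = 120. Together 1068.
Add back pairs where two caps are both exceeded: 120 + 56 + 20 + 56 + 20 + 4 = 276.
Subtract triples: 4 + 0 + 0 + 0 = 4.
By inclusion–exclusion the count is 816 − 1068 + 276 − 4 = 20.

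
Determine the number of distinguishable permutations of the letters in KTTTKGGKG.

The 9 letters of KTTTKGGKG have repeats: G appearing 3 times, K appearing 3 times, and T appearing 3 times.
Dividing 9! = 362880 by 3!·3!·3! = 216 for the repeated letters gives 1680.

1680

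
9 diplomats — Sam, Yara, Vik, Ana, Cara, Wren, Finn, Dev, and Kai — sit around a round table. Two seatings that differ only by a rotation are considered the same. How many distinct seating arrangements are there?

Fix one person's seat to break rotational symmetry; the remaining 8 people can be arranged in (8)! = 40320 ways.

40320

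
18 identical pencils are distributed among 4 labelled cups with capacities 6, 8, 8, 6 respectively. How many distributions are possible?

By stars and bars, unrestricted non-negative solutions to x_1+…+x_4 = 18 number C(18+3,3) = 1330.
Subtract solutions that violate a single cap (substitute x_i' = x_i − (cap_i+1)): x_1 ≥ 7 gives C(14,3) = 364; x_2 ≥ 9 gives C(12,3) = 220; x_3 ≥ 9 gives C(12,3) = 220; x_4 ≥ 7 gives C(14,3) = 364. Together 1168.
Add back pairs where two caps are both exceeded: 10 + 10 + 35 + 1 + 10 + 10 = 76.
By inclusion–exclusion the count is 1330 − 1168 + 76 = 238.

238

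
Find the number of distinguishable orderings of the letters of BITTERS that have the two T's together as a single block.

Treat the 2 copies of T as a single block. The multiset to arrange is then {TT, B, E, I, R, S}, 6 items in all.
All 6 items are distinct, so there are (6)! = 720 arrangements.

720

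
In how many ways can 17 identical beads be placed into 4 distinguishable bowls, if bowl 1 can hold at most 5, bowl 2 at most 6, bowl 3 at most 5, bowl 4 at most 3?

10

Without the upper bounds there are C(20,3) = 1140 ways to split 17 among 4 bowls.
Subtract solutions that violate a single cap (substitute x_i' = x_i − (cap_i+1)): x_1 ≥ 6 gives C(14,3) = 364; x_2 ≥ 7 gives C(13,3) = 286; x_3 ≥ 6 gives C(14,3) = 364; x_4 ≥ 4 gives C(16,3) = 560. Together 1574.
Add back pairs where two caps are both exceeded: 35 + 56 + 120 + 35 + 84 + 120 = 450.
Subtract triples: 0 + 1 + 4 + 1 = 6.
By inclusion–exclusion the count is 1140 − 1574 + 450 − 6 = 10.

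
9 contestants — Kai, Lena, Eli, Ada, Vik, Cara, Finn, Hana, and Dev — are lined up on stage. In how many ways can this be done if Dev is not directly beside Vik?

282240

Of the 9! = 362880 arrangements, those with Dev and Vik adjacent number 2 × 8! = 80640 (treat the pair as a block with 2 internal orders).
Complementary counting: 362880 − 80640 = 282240.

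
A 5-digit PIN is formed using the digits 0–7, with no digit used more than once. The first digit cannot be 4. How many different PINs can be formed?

The first digit has 8−1 = 7 choices (anything except 4).
The remaining 4 digits are filled from the other 7 symbols without repetition: 7 × 6 × 5 × 4 = 840.
Total: 7 × 840 = 5880.

5880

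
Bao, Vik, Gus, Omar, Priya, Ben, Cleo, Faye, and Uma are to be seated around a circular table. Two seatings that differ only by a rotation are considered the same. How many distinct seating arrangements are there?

Around a circle, 9 distinct people have 9!/9 = (8)! = 40320 rotationally distinct seatings.

40320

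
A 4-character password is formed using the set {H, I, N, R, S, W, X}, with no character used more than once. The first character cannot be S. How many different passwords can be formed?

720

The first character has 7−1 = 6 choices (anything except S).
The remaining 3 characters are filled from the other 6 symbols without repetition: 6 × 5 × 4 = 120.
Total: 6 × 120 = 720.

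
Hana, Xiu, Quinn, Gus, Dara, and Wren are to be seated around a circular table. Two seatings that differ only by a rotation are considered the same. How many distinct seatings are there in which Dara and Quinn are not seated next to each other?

All circular seatings of 6 people number (5)! = 120.
Seatings with Dara beside Quinn: treat them as a block with 2 internal orders, giving 2 × (4)! = 48.
Subtracting, 120 − 48 = 72.

72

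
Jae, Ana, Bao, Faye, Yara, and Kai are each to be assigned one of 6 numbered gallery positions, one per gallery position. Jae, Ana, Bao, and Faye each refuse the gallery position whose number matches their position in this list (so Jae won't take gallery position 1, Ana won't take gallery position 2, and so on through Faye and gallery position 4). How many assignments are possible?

362

Let Aᵢ (for 1 ≤ i ≤ 4) be the placements that put person i in their forbidden gallery position. Any j of these fix j positions, leaving (6−j)! ways to fill the rest, and there are C(4,j) ways to pick which j.
By inclusion–exclusion, the number of valid placements is Σ_{j=0}^{4} (−1)^j C(4,j)·(6−j)!.
Computing: 720 − 480 + 144 − 24 + 2 = 362.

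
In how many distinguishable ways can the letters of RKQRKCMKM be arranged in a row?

The 9 letters of RKQRKCMKM have repeats: K appearing 3 times, M appearing twice, and R appearing twice.
So there are 9! / (3!·2!·2!) = 15120 distinguishable arrangements.

15120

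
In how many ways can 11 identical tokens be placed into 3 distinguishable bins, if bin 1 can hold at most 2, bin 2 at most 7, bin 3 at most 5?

9

By stars and bars, unrestricted non-negative solutions to x_1+…+x_3 = 11 number C(11+2,2) = 78.
Subtract solutions that violate a single cap (substitute x_i' = x_i − (cap_i+1)): x_1 ≥ 3 gives C(10,2) = 45; x_2 ≥ 8 gives C(5,2) = 10; x_3 ≥ 6 gives C(7,2) = 21. Together 76.
Add back pairs where two caps are both exceeded: 1 + 6 + 0 = 7.
By inclusion–exclusion the count is 78 − 76 + 7 = 9.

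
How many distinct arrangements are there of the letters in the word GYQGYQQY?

560

The 8 letters of GYQGYQQY have repeats: G appearing twice, Q appearing 3 times, and Y appearing 3 times.
So there are 8! / (3!·3!·2!) = 560 distinguishable arrangements.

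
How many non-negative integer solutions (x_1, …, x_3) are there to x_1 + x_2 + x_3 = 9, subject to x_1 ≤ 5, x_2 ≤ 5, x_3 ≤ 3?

14

By stars and bars, unrestricted non-negative solutions to x_1+…+x_3 = 9 number C(9+2,2) = 55.
Subtract solutions that violate a single cap (substitute x_i' = x_i − (cap_i+1)): x_1 ≥ 6 gives C(5,2) = 10; x_2 ≥ 6 gives C(5,2) = 10; x_3 ≥ 4 gives C(7,2) = 21. Together 41.
No two caps can be exceeded simultaneously, so the pair terms are all 0.
By inclusion–exclusion the count is 55 − 41 + 0 = 14.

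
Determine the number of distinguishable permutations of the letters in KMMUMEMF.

1680

Letter multiplicities in KMMUMEMF: E×1, F×1, K×1, M×4, U×1.
The number of distinct arrangements is 8!/(4!) = 40320/24 = 1680.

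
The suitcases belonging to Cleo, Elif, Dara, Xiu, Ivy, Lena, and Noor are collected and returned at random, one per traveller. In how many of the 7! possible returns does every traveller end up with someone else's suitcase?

Let Aᵢ be the assignments in which traveller i gets their own suitcase. We want the size of the complement of A₁∪…∪A_7.
By inclusion–exclusion this is Σ_{j=0}^{7} (−1)^j C(7,j)·(7−j)!.
Computing: 5040 − 5040 + 2520 − 840 + 210 − 42 + 7 − 1 = 1854.

1854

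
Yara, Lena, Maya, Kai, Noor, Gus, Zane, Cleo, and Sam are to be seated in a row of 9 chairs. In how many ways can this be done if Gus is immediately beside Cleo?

80640

Glue Gus and Cleo into one block (2 internal orders), leaving 8 units to arrange in a row.
That gives 2 × 8! = 2 × 40320 = 80640.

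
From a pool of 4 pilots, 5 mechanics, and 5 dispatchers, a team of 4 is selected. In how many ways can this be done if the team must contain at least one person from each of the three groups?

Unrestricted: C(14,4) = 1001 ways to pick any 4 of the 14.
Selections missing a whole group: no pilots → C(10,4) = 210; no mechanics → C(9,4) = 126; no dispatchers → C(9,4) = 126.
Add back selections omitting two groups (i.e. drawn from a single group): C(4,4) + C(5,4) + C(5,4) = 11.
By inclusion–exclusion: 1001 − 462 + 11 = 550.

550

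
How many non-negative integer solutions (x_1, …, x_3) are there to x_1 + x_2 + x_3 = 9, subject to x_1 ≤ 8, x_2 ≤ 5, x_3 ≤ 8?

Without the upper bounds there are C(11,2) = 55 ways to split 9 among 3 variables.
Subtract solutions that violate a single cap (substitute x_i' = x_i − (cap_i+1)): x_1 ≥ 9 gives C(2,2) = 1; x_2 ≥ 6 gives C(5,2) = 10; x_3 ≥ 9 gives C(2,2) = 1. Together 12.
No two caps can be exceeded simultaneously, so the pair terms are all 0.
By inclusion–exclusion the count is 55 − 12 + 0 = 43.

43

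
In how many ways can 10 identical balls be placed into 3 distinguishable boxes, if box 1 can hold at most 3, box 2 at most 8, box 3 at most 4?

17

Without the upper bounds there are C(12,2) = 66 ways to split 10 among 3 boxes.
Subtract solutions that violate a single cap (substitute x_i' = x_i − (cap_i+1)): x_1 ≥ 4 gives C(8,2) = 28; x_2 ≥ 9 gives C(3,2) = 3; x_3 ≥ 5 gives C(7,2) = 21. Together 52.
Add back pairs where two caps are both exceeded: 0 + 3 + 0 = 3.
By inclusion–exclusion the count is 66 − 52 + 3 = 17.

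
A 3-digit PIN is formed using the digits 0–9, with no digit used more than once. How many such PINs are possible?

720

This is a permutation of 3 out of 10: P(10,3) = 10!/7!.
That product is 10 × 9 × 8 = 720.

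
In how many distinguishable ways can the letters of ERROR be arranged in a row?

The 5 letters of ERROR have repeats: R appearing 3 times.
The number of distinct arrangements is 5!/(3!) = 120/6 = 20.

20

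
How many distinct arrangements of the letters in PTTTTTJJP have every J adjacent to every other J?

Treat the 2 copies of J as a single block. The multiset to arrange is then {JJ, P, P, T, T, T, T, T}, 8 items in all.
That gives (8)!/(5!·2!) = 168 arrangements.

168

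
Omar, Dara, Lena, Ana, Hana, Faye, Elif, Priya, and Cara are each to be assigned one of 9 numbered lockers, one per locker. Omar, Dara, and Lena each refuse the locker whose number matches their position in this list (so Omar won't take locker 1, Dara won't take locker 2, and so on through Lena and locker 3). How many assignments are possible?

Let Aᵢ (for i ∈ {1, 2, 3}) be the placements that put person i in their forbidden locker. Any j of these fix j positions, leaving (9−j)! ways to fill the rest, and there are C(3,j) ways to pick which j.
By inclusion–exclusion, the number of valid placements is Σ_{j=0}^{3} (−1)^j C(3,j)·(9−j)!.
Computing: 362880 − 120960 + 15120 − 720 = 256320.

256320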